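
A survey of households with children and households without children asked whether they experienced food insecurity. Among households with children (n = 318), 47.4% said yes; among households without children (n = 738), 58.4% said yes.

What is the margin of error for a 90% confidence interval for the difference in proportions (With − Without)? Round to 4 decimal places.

0.0549

The two standard errors are √(0.4740×0.5260/318) = 0.02800 and √(0.5840×0.4160/738) = 0.01814.
Because the samples are independent, SE_diff = √(0.02800² + 0.01814²) = 0.03336.
Using z* = 1.645 for 90%, ME = 1.645 × 0.03336 = 0.05488.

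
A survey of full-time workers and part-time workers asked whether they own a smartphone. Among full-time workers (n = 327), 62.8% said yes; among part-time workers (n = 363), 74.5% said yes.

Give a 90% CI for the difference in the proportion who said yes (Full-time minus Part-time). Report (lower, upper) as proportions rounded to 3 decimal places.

(-0.175, -0.059)

The two standard errors are √(0.6280×0.3720/327) = 0.02673 and √(0.7450×0.2550/363) = 0.02288.
Because the samples are independent, SE_diff = √(0.02673² + 0.02288²) = 0.03519.
Using z* = 1.645 for 90%, ME = 1.645 × 0.03519 = 0.05789.
p̂₁ − p̂₂ = -0.1170; interval -0.1170 ± 0.05789 gives (-0.175, -0.059).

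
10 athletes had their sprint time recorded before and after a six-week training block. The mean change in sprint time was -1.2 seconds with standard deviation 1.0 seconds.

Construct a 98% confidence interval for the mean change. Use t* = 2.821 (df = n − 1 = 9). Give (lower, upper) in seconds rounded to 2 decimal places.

(-2.09, -0.31)

This is a matched-pairs design, so SE = s_d/√n = 1.0/√10 = 0.3162.
Margin = 2.821 × 0.3162 = 0.8920; the interval is -1.2 ± 0.8920 = (-2.09, -0.31).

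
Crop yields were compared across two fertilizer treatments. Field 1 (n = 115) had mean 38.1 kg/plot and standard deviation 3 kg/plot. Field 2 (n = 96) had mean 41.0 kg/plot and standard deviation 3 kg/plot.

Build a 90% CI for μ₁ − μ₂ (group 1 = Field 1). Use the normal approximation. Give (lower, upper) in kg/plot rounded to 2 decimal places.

SE₁ = s₁/√n₁ = 3/√115 = 0.2798; SE₂ = 3/√96 = 0.3062.
Independent samples, unequal variances: SE_diff = √(SE₁² + SE₂²) = √(0.07828804 + 0.09375844) = 0.4148.
z* = 1.645, so margin of error = 1.645 × 0.4148 = 0.6823.
Difference in means = 38.1 − 41.0 = -2.9000.
-2.9000 ± 0.6823 → (-3.58, -2.22).

(-3.58, -2.22)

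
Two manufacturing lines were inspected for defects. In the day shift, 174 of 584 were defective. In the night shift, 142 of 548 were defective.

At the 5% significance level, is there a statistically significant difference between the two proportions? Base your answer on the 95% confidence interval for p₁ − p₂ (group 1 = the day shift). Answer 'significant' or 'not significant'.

Sample proportions: 174/584 = 0.2979, 142/548 = 0.2591.
Each SE is √(p̂(1−p̂)/n): √(0.2979·0.7021/584) = 0.01892 and √(0.2591·0.7409/548) = 0.01872.
SE(p̂₁ − p̂₂) = √(SE₁² + SE₂²) = √(0.0003579664 + 0.0003504384) = 0.02662, since the two samples are independent.
At 95% confidence z* = 1.960; margin = 1.960 × 0.02662 = 0.05218.
The difference is 0.2979 − 0.2591 = 0.0388, so the interval is 0.0388 ± 0.05218 = (-0.01338, 0.09098).
The interval (-0.01338, 0.09098) contains 0, so the difference is not significant.

not significant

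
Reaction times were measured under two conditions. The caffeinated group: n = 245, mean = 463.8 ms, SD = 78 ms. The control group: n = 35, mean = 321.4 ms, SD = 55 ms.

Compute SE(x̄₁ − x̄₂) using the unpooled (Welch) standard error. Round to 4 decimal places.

Per-group SEs: s₁/√n₁ = 78/√245 = 4.9832, s₂/√n₂ = 55/√35 = 9.2967.
Unpooled SE of the difference: √(24.83228224 + 86.42863089) = 10.5480.

10.5480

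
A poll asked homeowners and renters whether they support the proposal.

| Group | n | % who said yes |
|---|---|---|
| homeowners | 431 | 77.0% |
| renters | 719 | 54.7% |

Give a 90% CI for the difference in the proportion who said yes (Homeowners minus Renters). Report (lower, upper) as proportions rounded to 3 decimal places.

Each SE is √(p̂(1−p̂)/n): √(0.7700·0.2300/431) = 0.02027 and √(0.5470·0.4530/719) = 0.01856.
SE(p̂₁ − p̂₂) = √(SE₁² + SE₂²) = √(0.0004108729 + 0.0003444736) = 0.02748, since the two samples are independent.
At 90% confidence z* = 1.645; margin = 1.645 × 0.02748 = 0.04520.
The difference is 0.7700 − 0.5470 = 0.2230, so the interval is 0.2230 ± 0.04520 = (0.178, 0.268).

(0.178, 0.268)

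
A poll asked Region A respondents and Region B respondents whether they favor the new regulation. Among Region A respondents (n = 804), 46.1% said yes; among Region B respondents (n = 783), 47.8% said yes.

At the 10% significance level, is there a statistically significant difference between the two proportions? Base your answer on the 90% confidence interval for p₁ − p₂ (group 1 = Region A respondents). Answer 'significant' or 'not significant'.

not significant

The two standard errors are √(0.4610×0.5390/804) = 0.01758 and √(0.4780×0.5220/783) = 0.01785.
Because the samples are independent, SE_diff = √(0.01758² + 0.01785²) = 0.02505.
Using z* = 1.645 for 90%, ME = 1.645 × 0.02505 = 0.04121.
p̂₁ − p̂₂ = -0.0170; interval -0.0170 ± 0.04121 gives (-0.05821, 0.02421).
The interval (-0.05821, 0.02421) contains 0, so the difference is not significant.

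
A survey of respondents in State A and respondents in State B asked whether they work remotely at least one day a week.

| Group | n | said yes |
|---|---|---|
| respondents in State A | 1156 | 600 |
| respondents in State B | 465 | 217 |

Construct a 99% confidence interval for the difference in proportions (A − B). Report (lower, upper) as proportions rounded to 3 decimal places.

(-0.018, 0.123)

Sample proportions: 600/1156 = 0.5190, 217/465 = 0.4667.
Each SE is √(p̂(1−p̂)/n): √(0.5190·0.4810/1156) = 0.01470 and √(0.4667·0.5333/465) = 0.02314.
SE(p̂₁ − p̂₂) = √(SE₁² + SE₂²) = √(0.00021609 + 0.0005354596) = 0.02741, since the two samples are independent.
At 99% confidence z* = 2.576; margin = 2.576 × 0.02741 = 0.07061.
The difference is 0.5190 − 0.4667 = 0.0523, so the interval is 0.0523 ± 0.07061 = (-0.018, 0.123).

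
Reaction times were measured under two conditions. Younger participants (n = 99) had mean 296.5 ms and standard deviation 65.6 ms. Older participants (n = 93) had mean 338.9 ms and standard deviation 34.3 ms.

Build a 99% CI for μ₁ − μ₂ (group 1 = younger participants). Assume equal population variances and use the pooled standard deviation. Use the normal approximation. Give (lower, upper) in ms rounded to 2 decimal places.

Pooled variance s_p² = [98·65.6² + 92·34.3²] / (99+93−2) = 2789.2966, so s_p = 52.8138.
SE_diff = s_p·√(1/n₁ + 1/n₂) = 52.8138·√(1/99 + 1/93) = 7.6267.
z* = 2.576; margin = 2.576 × 7.6267 = 19.6464.
Difference = 296.5 − 338.9 = -42.4000.
-42.4000 ± 19.6464 → (-62.05, -22.75).

(-62.05, -22.75)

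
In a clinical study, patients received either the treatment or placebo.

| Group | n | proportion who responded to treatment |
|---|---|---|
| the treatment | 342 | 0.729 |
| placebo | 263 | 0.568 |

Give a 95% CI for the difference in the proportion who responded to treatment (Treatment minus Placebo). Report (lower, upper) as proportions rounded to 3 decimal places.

The two standard errors are √(0.7290×0.2710/342) = 0.02403 and √(0.5680×0.4320/263) = 0.03054.
Because the samples are independent, SE_diff = √(0.02403² + 0.03054²) = 0.03886.
Using z* = 1.960 for 95%, ME = 1.960 × 0.03886 = 0.07617.
p̂₁ − p̂₂ = 0.1610; interval 0.1610 ± 0.07617 gives (0.085, 0.237).

(0.085, 0.237)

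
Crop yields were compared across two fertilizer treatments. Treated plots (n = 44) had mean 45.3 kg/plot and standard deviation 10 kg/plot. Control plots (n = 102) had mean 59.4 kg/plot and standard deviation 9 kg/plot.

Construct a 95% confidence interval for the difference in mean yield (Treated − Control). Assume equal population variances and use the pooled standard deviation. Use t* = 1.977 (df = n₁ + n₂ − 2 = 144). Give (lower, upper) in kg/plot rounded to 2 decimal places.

Pooled variance s_p² = [43·10² + 101·9²] / (44+102−2) = 86.6736, so s_p = 9.3099.
SE_diff = s_p·√(1/n₁ + 1/n₂) = 9.3099·√(1/44 + 1/102) = 1.6792.
t* = 1.977; margin = 1.977 × 1.6792 = 3.3198.
Difference = 45.3 − 59.4 = -14.1000.
-14.1000 ± 3.3198 → (-17.42, -10.78).

(-17.42, -10.78)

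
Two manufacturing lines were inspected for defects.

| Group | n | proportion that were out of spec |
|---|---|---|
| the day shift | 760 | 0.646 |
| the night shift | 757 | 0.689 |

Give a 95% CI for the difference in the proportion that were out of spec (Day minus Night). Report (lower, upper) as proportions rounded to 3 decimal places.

SE₁ = √(p̂₁(1−p̂₁)/n₁) = √(0.6460·0.3540/760) = 0.01735; SE₂ = √(0.6890·0.3110/757) = 0.01682.
Independent samples: SE of the difference = √(SE₁² + SE₂²) = √(0.0003010225 + 0.0002829124) = 0.02416.
z* for 95% confidence is 1.960, so the margin of error is 1.960 × 0.02416 = 0.04735.
Point estimate p̂₁ − p̂₂ = 0.6460 − 0.6890 = -0.0430.
-0.0430 ± 0.04735 → (-0.090, 0.004).

(-0.090, 0.004)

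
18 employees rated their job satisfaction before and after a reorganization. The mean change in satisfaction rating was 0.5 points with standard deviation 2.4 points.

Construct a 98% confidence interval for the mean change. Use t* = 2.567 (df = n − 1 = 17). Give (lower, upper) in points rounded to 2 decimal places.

Paired design: SE = s_d/√n = 2.4/√18 = 0.5657.
t* = 2.567; margin of error = 2.567 × 0.5657 = 1.4522.
0.5 ± 1.4522 → (-0.95, 1.95).

(-0.95, 1.95)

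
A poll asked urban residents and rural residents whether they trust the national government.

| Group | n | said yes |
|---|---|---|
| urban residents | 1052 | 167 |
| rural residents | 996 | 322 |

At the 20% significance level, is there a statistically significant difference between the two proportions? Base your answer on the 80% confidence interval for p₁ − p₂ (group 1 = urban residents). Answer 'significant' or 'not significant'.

significant

p̂₁ = 167/1052 = 0.1587 and p̂₂ = 322/996 = 0.3233.
SE₁ = √(p̂₁(1−p̂₁)/n₁) = √(0.1587·0.8413/1052) = 0.01127; SE₂ = √(0.3233·0.6767/996) = 0.01482.
Independent samples: SE of the difference = √(SE₁² + SE₂²) = √(0.0001270129 + 0.0002196324) = 0.01862.
z* for 80% confidence is 1.282, so the margin of error is 1.282 × 0.01862 = 0.02387.
Point estimate p̂₁ − p̂₂ = 0.1587 − 0.3233 = -0.1646.
-0.1646 ± 0.02387 → (-0.18847, -0.14073).
The interval (-0.18847, -0.14073) does not contain 0, so the difference is significant.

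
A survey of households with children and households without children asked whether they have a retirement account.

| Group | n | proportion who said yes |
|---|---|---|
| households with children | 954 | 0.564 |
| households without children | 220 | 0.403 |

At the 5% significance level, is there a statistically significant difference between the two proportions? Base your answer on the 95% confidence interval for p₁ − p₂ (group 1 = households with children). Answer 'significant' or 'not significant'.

Each SE is √(p̂(1−p̂)/n): √(0.5640·0.4360/954) = 0.01605 and √(0.4030·0.5970/220) = 0.03307.
SE(p̂₁ − p̂₂) = √(SE₁² + SE₂²) = √(0.0002576025 + 0.0010936249) = 0.03676, since the two samples are independent.
At 95% confidence z* = 1.960; margin = 1.960 × 0.03676 = 0.07205.
The difference is 0.5640 − 0.4030 = 0.1610, so the interval is 0.1610 ± 0.07205 = (0.08895, 0.23305).
The interval (0.08895, 0.23305) does not contain 0, so the difference is significant.

significant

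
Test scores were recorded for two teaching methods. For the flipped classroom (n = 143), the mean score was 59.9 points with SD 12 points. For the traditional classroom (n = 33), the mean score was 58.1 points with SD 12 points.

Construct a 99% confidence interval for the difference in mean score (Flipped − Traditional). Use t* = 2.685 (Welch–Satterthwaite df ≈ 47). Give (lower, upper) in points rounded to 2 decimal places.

Standard errors of each mean: 12/√143 = 1.0035 and 12/√33 = 2.0889.
SE(x̄₁ − x̄₂) = √(1.0035² + 2.0889²) = 2.3174 for independent samples with unequal variances.
With t* = 2.685, the margin is 2.685 × 2.3174 = 6.2222.
x̄₁ − x̄₂ = 59.9 − 58.1 = 1.8000; the interval is 1.8000 ± 6.2222 = (-4.42, 8.02).

(-4.42, 8.02)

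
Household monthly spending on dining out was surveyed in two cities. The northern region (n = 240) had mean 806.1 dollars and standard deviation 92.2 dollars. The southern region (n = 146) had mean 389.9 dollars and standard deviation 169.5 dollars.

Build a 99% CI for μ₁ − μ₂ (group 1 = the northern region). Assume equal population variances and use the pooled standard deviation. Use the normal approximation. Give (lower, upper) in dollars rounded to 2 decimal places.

Pooled variance s_p² = [239·92.2² + 145·169.5²] / (240+146−2) = 16139.5495, so s_p = 127.0415.
SE_diff = s_p·√(1/n₁ + 1/n₂) = 127.0415·√(1/240 + 1/146) = 13.3339.
z* = 2.576; margin = 2.576 × 13.3339 = 34.3481.
Difference = 806.1 − 389.9 = 416.2000.
416.2000 ± 34.3481 → (381.85, 450.55).

(381.85, 450.55)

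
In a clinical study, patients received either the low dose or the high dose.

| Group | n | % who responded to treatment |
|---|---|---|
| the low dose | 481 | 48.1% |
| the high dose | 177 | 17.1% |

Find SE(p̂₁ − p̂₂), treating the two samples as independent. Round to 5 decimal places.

0.03633

Each SE is √(p̂(1−p̂)/n): √(0.4810·0.5190/481) = 0.02278 and √(0.1710·0.8290/177) = 0.02830.
SE(p̂₁ − p̂₂) = √(SE₁² + SE₂²) = √(0.0005189284 + 0.00080089) = 0.03633, since the two samples are independent.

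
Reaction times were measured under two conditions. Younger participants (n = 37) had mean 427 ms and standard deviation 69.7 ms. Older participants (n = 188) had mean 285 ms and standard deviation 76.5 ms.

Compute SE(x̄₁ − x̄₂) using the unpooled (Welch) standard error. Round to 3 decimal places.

SE₁ = s₁/√n₁ = 69.7/√37 = 11.4586; SE₂ = 76.5/√188 = 5.5793.
Independent samples, unequal variances: SE_diff = √(SE₁² + SE₂²) = √(131.29951396 + 31.12858849) = 12.7447.

12.745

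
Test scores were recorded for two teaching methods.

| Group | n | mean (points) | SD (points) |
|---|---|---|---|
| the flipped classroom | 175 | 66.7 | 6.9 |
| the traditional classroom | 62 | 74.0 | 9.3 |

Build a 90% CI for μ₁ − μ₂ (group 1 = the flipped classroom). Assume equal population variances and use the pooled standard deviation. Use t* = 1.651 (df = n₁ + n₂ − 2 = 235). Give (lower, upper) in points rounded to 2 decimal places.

Pooled variance s_p² = [174·6.9² + 61·9.3²] / (175+62−2) = 57.7023, so s_p = 7.5962.
SE_diff = s_p·√(1/n₁ + 1/n₂) = 7.5962·√(1/175 + 1/62) = 1.1227.
t* = 1.651; margin = 1.651 × 1.1227 = 1.8536.
Difference = 66.7 − 74.0 = -7.3000.
-7.3000 ± 1.8536 → (-9.15, -5.45).

(-9.15, -5.45)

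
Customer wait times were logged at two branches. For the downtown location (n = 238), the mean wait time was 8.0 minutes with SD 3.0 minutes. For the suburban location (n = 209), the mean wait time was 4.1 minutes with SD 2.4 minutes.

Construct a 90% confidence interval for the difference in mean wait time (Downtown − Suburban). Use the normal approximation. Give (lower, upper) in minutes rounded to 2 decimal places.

(3.48, 4.32)

Standard errors of each mean: 3.0/√238 = 0.1945 and 2.4/√209 = 0.1660.
SE(x̄₁ − x̄₂) = √(0.1945² + 0.1660²) = 0.2557 for independent samples with unequal variances.
With z* = 1.645, the margin is 1.645 × 0.2557 = 0.4206.
x̄₁ − x̄₂ = 8.0 − 4.1 = 3.9000; the interval is 3.9000 ± 0.4206 = (3.48, 4.32).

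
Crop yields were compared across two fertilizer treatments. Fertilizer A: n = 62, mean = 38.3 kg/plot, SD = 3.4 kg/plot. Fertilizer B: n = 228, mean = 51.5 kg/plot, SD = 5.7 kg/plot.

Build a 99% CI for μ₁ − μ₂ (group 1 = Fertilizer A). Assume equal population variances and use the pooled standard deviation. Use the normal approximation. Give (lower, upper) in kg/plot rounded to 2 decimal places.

Pooled variance s_p² = [61·3.4² + 227·5.7²] / (62+228−2) = 28.0569, so s_p = 5.2969.
SE_diff = s_p·√(1/n₁ + 1/n₂) = 5.2969·√(1/62 + 1/228) = 0.7587.
z* = 2.576; margin = 2.576 × 0.7587 = 1.9544.
Difference = 38.3 − 51.5 = -13.2000.
-13.2000 ± 1.9544 → (-15.15, -11.25).

(-15.15, -11.25)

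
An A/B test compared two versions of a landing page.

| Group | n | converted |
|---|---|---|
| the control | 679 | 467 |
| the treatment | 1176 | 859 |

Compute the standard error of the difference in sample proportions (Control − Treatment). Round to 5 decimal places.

Sample proportions: 467/679 = 0.6878, 859/1176 = 0.7304.
Each SE is √(p̂(1−p̂)/n): √(0.6878·0.3122/679) = 0.01778 and √(0.7304·0.2696/1176) = 0.01294.
SE(p̂₁ − p̂₂) = √(SE₁² + SE₂²) = √(0.0003161284 + 0.0001674436) = 0.02199, since the two samples are independent.

0.02199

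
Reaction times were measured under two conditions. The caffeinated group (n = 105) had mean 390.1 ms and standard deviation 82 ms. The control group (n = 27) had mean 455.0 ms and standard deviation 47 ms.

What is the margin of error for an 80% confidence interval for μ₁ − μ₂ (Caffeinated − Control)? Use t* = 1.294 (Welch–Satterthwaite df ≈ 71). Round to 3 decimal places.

15.628

Standard errors of each mean: 82/√105 = 8.0024 and 47/√27 = 9.0452.
SE(x̄₁ − x̄₂) = √(8.0024² + 9.0452²) = 12.0770 for independent samples with unequal variances.
With t* = 1.294, the margin is 1.294 × 12.0770 = 15.6276.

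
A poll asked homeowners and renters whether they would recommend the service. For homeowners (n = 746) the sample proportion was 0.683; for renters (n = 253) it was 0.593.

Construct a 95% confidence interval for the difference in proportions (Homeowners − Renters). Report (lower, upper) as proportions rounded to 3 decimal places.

Each SE is √(p̂(1−p̂)/n): √(0.6830·0.3170/746) = 0.01704 and √(0.5930·0.4070/253) = 0.03089.
SE(p̂₁ − p̂₂) = √(SE₁² + SE₂²) = √(0.0002903616 + 0.0009541921) = 0.03528, since the two samples are independent.
At 95% confidence z* = 1.960; margin = 1.960 × 0.03528 = 0.06915.
The difference is 0.6830 − 0.5930 = 0.0900, so the interval is 0.0900 ± 0.06915 = (0.021, 0.159).

(0.021, 0.159)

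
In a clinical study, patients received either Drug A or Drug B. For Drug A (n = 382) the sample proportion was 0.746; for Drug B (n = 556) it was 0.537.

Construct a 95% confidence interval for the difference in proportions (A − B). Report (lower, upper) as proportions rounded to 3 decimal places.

SE₁ = √(p̂₁(1−p̂₁)/n₁) = √(0.7460·0.2540/382) = 0.02227; SE₂ = √(0.5370·0.4630/556) = 0.02115.
Independent samples: SE of the difference = √(SE₁² + SE₂²) = √(0.0004959529 + 0.0004473225) = 0.03071.
z* for 95% confidence is 1.960, so the margin of error is 1.960 × 0.03071 = 0.06019.
Point estimate p̂₁ − p̂₂ = 0.7460 − 0.5370 = 0.2090.
0.2090 ± 0.06019 → (0.149, 0.269).

(0.149, 0.269)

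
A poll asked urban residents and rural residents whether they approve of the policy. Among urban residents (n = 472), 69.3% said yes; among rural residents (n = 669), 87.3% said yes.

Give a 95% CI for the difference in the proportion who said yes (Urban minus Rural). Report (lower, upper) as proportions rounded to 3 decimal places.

The two standard errors are √(0.6930×0.3070/472) = 0.02123 and √(0.8730×0.1270/669) = 0.01287.
Because the samples are independent, SE_diff = √(0.02123² + 0.01287²) = 0.02483.
Using z* = 1.960 for 95%, ME = 1.960 × 0.02483 = 0.04867.
p̂₁ − p̂₂ = -0.1800; interval -0.1800 ± 0.04867 gives (-0.229, -0.131).

(-0.229, -0.131)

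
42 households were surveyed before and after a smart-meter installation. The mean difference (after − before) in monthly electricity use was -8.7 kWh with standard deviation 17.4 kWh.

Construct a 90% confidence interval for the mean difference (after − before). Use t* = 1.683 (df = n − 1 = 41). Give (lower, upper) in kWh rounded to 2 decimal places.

(-13.22, -4.18)

Paired design: SE = s_d/√n = 17.4/√42 = 2.6849.
t* = 1.683; margin of error = 1.683 × 2.6849 = 4.5187.
-8.7 ± 4.5187 → (-13.22, -4.18).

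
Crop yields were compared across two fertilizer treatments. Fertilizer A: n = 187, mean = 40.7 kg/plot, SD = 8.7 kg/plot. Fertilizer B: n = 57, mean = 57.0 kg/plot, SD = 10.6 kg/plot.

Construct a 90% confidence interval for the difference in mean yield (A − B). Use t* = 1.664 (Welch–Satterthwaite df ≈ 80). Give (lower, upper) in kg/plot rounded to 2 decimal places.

Standard errors of each mean: 8.7/√187 = 0.6362 and 10.6/√57 = 1.4040.
SE(x̄₁ − x̄₂) = √(0.6362² + 1.4040²) = 1.5414 for independent samples with unequal variances.
With t* = 1.664, the margin is 1.664 × 1.5414 = 2.5649.
x̄₁ − x̄₂ = 40.7 − 57.0 = -16.3000; the interval is -16.3000 ± 2.5649 = (-18.86, -13.74).

(-18.86, -13.74)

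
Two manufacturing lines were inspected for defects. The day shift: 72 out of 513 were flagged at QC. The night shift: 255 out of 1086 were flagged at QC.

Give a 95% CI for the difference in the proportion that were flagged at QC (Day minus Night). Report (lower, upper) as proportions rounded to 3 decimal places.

(-0.134, -0.055)

First, p̂₁ = 72/513 = 0.1404; p̂₂ = 255/1086 = 0.2348.
The two standard errors are √(0.1404×0.8596/513) = 0.01534 and √(0.2348×0.7652/1086) = 0.01286.
Because the samples are independent, SE_diff = √(0.01534² + 0.01286²) = 0.02002.
Using z* = 1.960 for 95%, ME = 1.960 × 0.02002 = 0.03924.
p̂₁ − p̂₂ = -0.0944; interval -0.0944 ± 0.03924 gives (-0.134, -0.055).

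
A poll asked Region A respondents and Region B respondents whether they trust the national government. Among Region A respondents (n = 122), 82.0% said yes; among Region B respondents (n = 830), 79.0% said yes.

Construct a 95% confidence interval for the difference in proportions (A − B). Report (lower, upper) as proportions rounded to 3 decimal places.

The two standard errors are √(0.8200×0.1800/122) = 0.03478 and √(0.7900×0.2100/830) = 0.01414.
Because the samples are independent, SE_diff = √(0.03478² + 0.01414²) = 0.03754.
Using z* = 1.960 for 95%, ME = 1.960 × 0.03754 = 0.07358.
p̂₁ − p̂₂ = 0.0300; interval 0.0300 ± 0.07358 gives (-0.044, 0.104).

(-0.044, 0.104)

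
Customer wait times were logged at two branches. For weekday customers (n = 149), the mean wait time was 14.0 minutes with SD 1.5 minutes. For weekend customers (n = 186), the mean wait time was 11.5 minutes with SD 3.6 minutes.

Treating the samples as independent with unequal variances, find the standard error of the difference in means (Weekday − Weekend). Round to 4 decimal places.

0.2912

Standard errors of each mean: 1.5/√149 = 0.1229 and 3.6/√186 = 0.2640.
SE(x̄₁ − x̄₂) = √(0.1229² + 0.2640²) = 0.2912 for independent samples with unequal variances.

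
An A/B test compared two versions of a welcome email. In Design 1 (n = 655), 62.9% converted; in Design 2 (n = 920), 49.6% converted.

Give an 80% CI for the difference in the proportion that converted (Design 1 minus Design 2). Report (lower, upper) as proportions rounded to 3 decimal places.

SE₁ = √(p̂₁(1−p̂₁)/n₁) = √(0.6290·0.3710/655) = 0.01888; SE₂ = √(0.4960·0.5040/920) = 0.01648.
Independent samples: SE of the difference = √(SE₁² + SE₂²) = √(0.0003564544 + 0.0002715904) = 0.02506.
z* for 80% confidence is 1.282, so the margin of error is 1.282 × 0.02506 = 0.03213.
Point estimate p̂₁ − p̂₂ = 0.6290 − 0.4960 = 0.1330.
0.1330 ± 0.03213 → (0.101, 0.165).

(0.101, 0.165)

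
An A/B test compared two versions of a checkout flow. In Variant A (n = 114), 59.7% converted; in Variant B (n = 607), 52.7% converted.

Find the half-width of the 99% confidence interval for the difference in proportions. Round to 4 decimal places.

The two standard errors are √(0.5970×0.4030/114) = 0.04594 and √(0.5270×0.4730/607) = 0.02026.
Because the samples are independent, SE_diff = √(0.04594² + 0.02026²) = 0.05021.
Using z* = 2.576 for 99%, ME = 2.576 × 0.05021 = 0.12934.

0.1293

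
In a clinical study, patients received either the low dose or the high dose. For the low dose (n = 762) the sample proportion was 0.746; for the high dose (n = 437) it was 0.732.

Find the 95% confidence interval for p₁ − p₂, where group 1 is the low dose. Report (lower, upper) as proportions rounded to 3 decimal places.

(-0.038, 0.066)

SE₁ = √(p̂₁(1−p̂₁)/n₁) = √(0.7460·0.2540/762) = 0.01577; SE₂ = √(0.7320·0.2680/437) = 0.02119.
Independent samples: SE of the difference = √(SE₁² + SE₂²) = √(0.0002486929 + 0.0004490161) = 0.02641.
z* for 95% confidence is 1.960, so the margin of error is 1.960 × 0.02641 = 0.05176.
Point estimate p̂₁ − p̂₂ = 0.7460 − 0.7320 = 0.0140.
0.0140 ± 0.05176 → (-0.038, 0.066).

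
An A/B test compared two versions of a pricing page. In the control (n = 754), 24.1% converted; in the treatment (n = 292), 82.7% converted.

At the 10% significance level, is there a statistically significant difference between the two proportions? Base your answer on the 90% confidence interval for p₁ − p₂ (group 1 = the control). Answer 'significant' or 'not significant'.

significant

The two standard errors are √(0.2410×0.7590/754) = 0.01558 and √(0.8270×0.1730/292) = 0.02214.
Because the samples are independent, SE_diff = √(0.01558² + 0.02214²) = 0.02707.
Using z* = 1.645 for 90%, ME = 1.645 × 0.02707 = 0.04453.
p̂₁ − p̂₂ = -0.5860; interval -0.5860 ± 0.04453 gives (-0.63053, -0.54147).
The interval (-0.63053, -0.54147) does not contain 0, so the difference is significant.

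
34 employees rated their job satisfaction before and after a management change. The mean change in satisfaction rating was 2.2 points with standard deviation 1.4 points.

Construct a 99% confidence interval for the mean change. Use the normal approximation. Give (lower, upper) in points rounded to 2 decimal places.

(1.58, 2.82)

This is a matched-pairs design, so SE = s_d/√n = 1.4/√34 = 0.2401.
Margin = 2.576 × 0.2401 = 0.6185; the interval is 2.2 ± 0.6185 = (1.58, 2.82).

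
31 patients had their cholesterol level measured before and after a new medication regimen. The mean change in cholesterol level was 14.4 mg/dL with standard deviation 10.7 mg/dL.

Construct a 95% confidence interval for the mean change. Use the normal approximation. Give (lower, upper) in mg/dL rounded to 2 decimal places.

(10.63, 18.17)

This is a matched-pairs design, so SE = s_d/√n = 10.7/√31 = 1.9218.
Margin = 1.960 × 1.9218 = 3.7667; the interval is 14.4 ± 3.7667 = (10.63, 18.17).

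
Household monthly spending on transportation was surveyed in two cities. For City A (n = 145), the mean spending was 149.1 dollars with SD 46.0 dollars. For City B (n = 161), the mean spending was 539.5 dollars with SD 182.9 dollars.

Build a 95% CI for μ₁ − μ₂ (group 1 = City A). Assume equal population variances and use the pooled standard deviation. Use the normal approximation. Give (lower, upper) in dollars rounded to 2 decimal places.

(-421.01, -359.79)

Pooled variance s_p² = [144·46.0² + 160·182.9²] / (145+161−2) = 18608.8474, so s_p = 136.4142.
SE_diff = s_p·√(1/n₁ + 1/n₂) = 136.4142·√(1/145 + 1/161) = 15.6179.
z* = 1.960; margin = 1.960 × 15.6179 = 30.6111.
Difference = 149.1 − 539.5 = -390.4000.
-390.4000 ± 30.6111 → (-421.01, -359.79).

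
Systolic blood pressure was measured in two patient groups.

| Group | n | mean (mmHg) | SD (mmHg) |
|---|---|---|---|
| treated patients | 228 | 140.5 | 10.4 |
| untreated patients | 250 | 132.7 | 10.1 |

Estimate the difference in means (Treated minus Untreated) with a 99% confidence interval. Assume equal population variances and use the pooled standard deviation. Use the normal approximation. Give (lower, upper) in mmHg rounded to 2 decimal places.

Pooled variance s_p² = [227·10.4² + 249·10.1²] / (228+250−2) = 104.9429, so s_p = 10.2442.
SE_diff = s_p·√(1/n₁ + 1/n₂) = 10.2442·√(1/228 + 1/250) = 0.9381.
z* = 2.576; margin = 2.576 × 0.9381 = 2.4165.
Difference = 140.5 − 132.7 = 7.8000.
7.8000 ± 2.4165 → (5.38, 10.22).

(5.38, 10.22)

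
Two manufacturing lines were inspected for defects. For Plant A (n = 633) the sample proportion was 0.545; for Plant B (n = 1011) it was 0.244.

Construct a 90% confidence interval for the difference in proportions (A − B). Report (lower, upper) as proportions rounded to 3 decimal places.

(0.262, 0.340)

The two standard errors are √(0.5450×0.4550/633) = 0.01979 and √(0.2440×0.7560/1011) = 0.01351.
Because the samples are independent, SE_diff = √(0.01979² + 0.01351²) = 0.02396.
Using z* = 1.645 for 90%, ME = 1.645 × 0.02396 = 0.03941.
p̂₁ − p̂₂ = 0.3010; interval 0.3010 ± 0.03941 gives (0.262, 0.340).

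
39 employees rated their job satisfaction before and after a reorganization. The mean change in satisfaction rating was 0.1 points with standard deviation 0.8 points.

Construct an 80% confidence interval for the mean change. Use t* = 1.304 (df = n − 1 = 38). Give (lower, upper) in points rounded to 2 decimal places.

(-0.07, 0.27)

Paired design: SE = s_d/√n = 0.8/√39 = 0.1281.
t* = 1.304; margin of error = 1.304 × 0.1281 = 0.1670.
0.1 ± 0.1670 → (-0.07, 0.27).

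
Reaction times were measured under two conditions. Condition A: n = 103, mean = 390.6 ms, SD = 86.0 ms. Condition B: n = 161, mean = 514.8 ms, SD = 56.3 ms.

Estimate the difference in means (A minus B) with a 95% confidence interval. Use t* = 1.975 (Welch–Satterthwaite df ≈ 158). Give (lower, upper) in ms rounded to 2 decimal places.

(-143.09, -105.31)

Per-group SEs: s₁/√n₁ = 86.0/√103 = 8.4738, s₂/√n₂ = 56.3/√161 = 4.4371.
Unpooled SE of the difference: √(71.80528644 + 19.68785641) = 9.5652.
Margin of error = t* · SE = 1.975 × 9.5652 = 18.8913.
x̄₁ − x̄₂ = 390.6 − 514.8 = -124.2000.
CI: -124.2000 ± 18.8913 = (-143.09, -105.31).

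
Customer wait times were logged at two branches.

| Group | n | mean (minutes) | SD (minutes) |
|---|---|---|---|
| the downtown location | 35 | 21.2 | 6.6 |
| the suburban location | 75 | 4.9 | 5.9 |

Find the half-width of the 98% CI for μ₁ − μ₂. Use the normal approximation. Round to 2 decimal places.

Per-group SEs: s₁/√n₁ = 6.6/√35 = 1.1156, s₂/√n₂ = 5.9/√75 = 0.6813.
Unpooled SE of the difference: √(1.24456336 + 0.46416969) = 1.3072.
Margin of error = z* · SE = 2.326 × 1.3072 = 3.0405.

3.04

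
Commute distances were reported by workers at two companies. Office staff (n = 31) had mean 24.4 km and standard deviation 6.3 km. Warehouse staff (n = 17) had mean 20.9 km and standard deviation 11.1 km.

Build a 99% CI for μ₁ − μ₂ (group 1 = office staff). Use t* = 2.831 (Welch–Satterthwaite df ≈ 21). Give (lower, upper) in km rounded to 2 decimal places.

Standard errors of each mean: 6.3/√31 = 1.1315 and 11.1/√17 = 2.6921.
SE(x̄₁ − x̄₂) = √(1.1315² + 2.6921²) = 2.9202 for independent samples with unequal variances.
With t* = 2.831, the margin is 2.831 × 2.9202 = 8.2671.
x̄₁ − x̄₂ = 24.4 − 20.9 = 3.5000; the interval is 3.5000 ± 8.2671 = (-4.77, 11.77).

(-4.77, 11.77)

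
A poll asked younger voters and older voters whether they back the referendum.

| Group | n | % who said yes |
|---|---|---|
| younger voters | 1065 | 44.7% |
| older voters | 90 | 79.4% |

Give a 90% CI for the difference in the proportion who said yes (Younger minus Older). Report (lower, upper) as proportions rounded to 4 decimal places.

(-0.4215, -0.2725)

Each SE is √(p̂(1−p̂)/n): √(0.4470·0.5530/1065) = 0.01523 and √(0.7940·0.2060/90) = 0.04263.
SE(p̂₁ − p̂₂) = √(SE₁² + SE₂²) = √(0.0002319529 + 0.0018173169) = 0.04527, since the two samples are independent.
At 90% confidence z* = 1.645; margin = 1.645 × 0.04527 = 0.07447.
The difference is 0.4470 − 0.7940 = -0.3470, so the interval is -0.3470 ± 0.07447 = (-0.4215, -0.2725).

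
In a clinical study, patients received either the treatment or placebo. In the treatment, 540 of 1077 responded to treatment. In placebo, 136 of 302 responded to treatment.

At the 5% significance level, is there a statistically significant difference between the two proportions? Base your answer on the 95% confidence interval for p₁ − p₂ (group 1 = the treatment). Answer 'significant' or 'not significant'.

not significant

p̂₁ = 540/1077 = 0.5014 and p̂₂ = 136/302 = 0.4503.
SE₁ = √(p̂₁(1−p̂₁)/n₁) = √(0.5014·0.4986/1077) = 0.01524; SE₂ = √(0.4503·0.5497/302) = 0.02863.
Independent samples: SE of the difference = √(SE₁² + SE₂²) = √(0.0002322576 + 0.0008196769) = 0.03243.
z* for 95% confidence is 1.960, so the margin of error is 1.960 × 0.03243 = 0.06356.
Point estimate p̂₁ − p̂₂ = 0.5014 − 0.4503 = 0.0511.
0.0511 ± 0.06356 → (-0.01246, 0.11466).
The interval (-0.01246, 0.11466) contains 0, so the difference is not significant.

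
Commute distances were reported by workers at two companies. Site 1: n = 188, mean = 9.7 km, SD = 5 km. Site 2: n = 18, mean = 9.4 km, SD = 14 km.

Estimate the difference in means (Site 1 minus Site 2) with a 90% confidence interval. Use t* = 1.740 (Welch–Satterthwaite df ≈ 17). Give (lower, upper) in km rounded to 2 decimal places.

Per-group SEs: s₁/√n₁ = 5/√188 = 0.3647, s₂/√n₂ = 14/√18 = 3.2998.
Unpooled SE of the difference: √(0.13300609 + 10.88868004) = 3.3199.
Margin of error = t* · SE = 1.740 × 3.3199 = 5.7766.
x̄₁ − x̄₂ = 9.7 − 9.4 = 0.3000.
CI: 0.3000 ± 5.7766 = (-5.48, 6.08).

(-5.48, 6.08)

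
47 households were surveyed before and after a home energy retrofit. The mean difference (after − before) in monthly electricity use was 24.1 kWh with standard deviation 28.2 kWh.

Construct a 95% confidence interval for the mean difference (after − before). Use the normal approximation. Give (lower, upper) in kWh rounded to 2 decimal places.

Paired design: SE = s_d/√n = 28.2/√47 = 4.1134.
z* = 1.960; margin of error = 1.960 × 4.1134 = 8.0623.
24.1 ± 8.0623 → (16.04, 32.16).

(16.04, 32.16)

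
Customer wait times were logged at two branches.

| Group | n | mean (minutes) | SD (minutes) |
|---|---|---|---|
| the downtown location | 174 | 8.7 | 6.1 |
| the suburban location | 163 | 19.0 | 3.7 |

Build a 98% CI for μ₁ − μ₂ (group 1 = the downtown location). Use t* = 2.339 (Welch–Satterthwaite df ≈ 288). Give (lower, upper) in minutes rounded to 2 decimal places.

SE₁ = s₁/√n₁ = 6.1/√174 = 0.4624; SE₂ = 3.7/√163 = 0.2898.
Independent samples, unequal variances: SE_diff = √(SE₁² + SE₂²) = √(0.21381376 + 0.08398404) = 0.5457.
t* = 2.339, so margin of error = 2.339 × 0.5457 = 1.2764.
Difference in means = 8.7 − 19.0 = -10.3000.
-10.3000 ± 1.2764 → (-11.58, -9.02).

(-11.58, -9.02)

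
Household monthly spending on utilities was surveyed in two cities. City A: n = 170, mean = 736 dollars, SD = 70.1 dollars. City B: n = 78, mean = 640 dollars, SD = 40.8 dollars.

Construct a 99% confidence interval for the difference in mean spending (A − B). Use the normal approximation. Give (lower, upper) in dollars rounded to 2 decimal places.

SE₁ = s₁/√n₁ = 70.1/√170 = 5.3764; SE₂ = 40.8/√78 = 4.6197.
Independent samples, unequal variances: SE_diff = √(SE₁² + SE₂²) = √(28.90567696 + 21.34162809) = 7.0885.
z* = 2.576, so margin of error = 2.576 × 7.0885 = 18.2600.
Difference in means = 736 − 640 = 96.0000.
96.0000 ± 18.2600 → (77.74, 114.26).

(77.74, 114.26)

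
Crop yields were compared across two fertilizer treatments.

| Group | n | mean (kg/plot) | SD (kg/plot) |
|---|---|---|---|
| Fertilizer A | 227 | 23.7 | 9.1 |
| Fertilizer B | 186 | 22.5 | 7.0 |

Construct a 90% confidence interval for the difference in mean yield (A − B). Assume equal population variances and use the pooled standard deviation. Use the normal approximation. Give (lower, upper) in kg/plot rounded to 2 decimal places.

(-0.14, 2.54)

s_p = √[((n₁−1)s₁² + (n₂−1)s₂²)/(n₁+n₂−2)] = √[(226·9.1² + 185·7.0²)/411] = 8.2214.
SE = 8.2214·√(1/227 + 1/186) = 0.8131.
With z* = 1.645, margin = 1.645 × 0.8131 = 1.3375.
x̄₁ − x̄₂ = 23.7 − 22.5 = 1.2000; interval 1.2000 ± 1.3375 = (-0.14, 2.54).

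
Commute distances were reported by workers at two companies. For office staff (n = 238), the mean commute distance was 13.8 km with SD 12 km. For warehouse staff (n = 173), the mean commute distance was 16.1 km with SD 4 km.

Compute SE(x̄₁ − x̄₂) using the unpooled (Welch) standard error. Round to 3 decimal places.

0.835

Standard errors of each mean: 12/√238 = 0.7778 and 4/√173 = 0.3041.
SE(x̄₁ − x̄₂) = √(0.7778² + 0.3041²) = 0.8351 for independent samples with unequal variances.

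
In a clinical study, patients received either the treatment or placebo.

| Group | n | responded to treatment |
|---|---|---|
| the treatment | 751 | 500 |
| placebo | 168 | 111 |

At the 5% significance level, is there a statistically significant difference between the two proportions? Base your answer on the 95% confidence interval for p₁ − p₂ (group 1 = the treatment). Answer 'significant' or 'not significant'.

First, p̂₁ = 500/751 = 0.6658; p̂₂ = 111/168 = 0.6607.
The two standard errors are √(0.6658×0.3342/751) = 0.01721 and √(0.6607×0.3393/168) = 0.03653.
Because the samples are independent, SE_diff = √(0.01721² + 0.03653²) = 0.04038.
Using z* = 1.960 for 95%, ME = 1.960 × 0.04038 = 0.07914.
p̂₁ − p̂₂ = 0.0051; interval 0.0051 ± 0.07914 gives (-0.07404, 0.08424).
The interval (-0.07404, 0.08424) contains 0, so the difference is not significant.

not significant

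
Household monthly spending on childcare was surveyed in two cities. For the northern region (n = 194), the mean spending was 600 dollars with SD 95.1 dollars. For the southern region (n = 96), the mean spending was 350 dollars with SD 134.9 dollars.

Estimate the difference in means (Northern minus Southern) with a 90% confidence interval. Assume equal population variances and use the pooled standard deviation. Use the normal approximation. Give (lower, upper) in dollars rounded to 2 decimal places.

Pooled variance s_p² = [193·95.1² + 95·134.9²] / (194+96−2) = 12063.5586, so s_p = 109.8342.
SE_diff = s_p·√(1/n₁ + 1/n₂) = 109.8342·√(1/194 + 1/96) = 13.7057.
z* = 1.645; margin = 1.645 × 13.7057 = 22.5459.
Difference = 600 − 350 = 250.0000.
250.0000 ± 22.5459 → (227.45, 272.55).

(227.45, 272.55)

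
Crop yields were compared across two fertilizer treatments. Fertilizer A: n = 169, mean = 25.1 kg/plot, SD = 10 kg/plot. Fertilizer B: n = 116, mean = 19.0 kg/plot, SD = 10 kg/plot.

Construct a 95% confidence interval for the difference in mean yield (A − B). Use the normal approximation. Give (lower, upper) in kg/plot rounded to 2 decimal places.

Standard errors of each mean: 10/√169 = 0.7692 and 10/√116 = 0.9285.
SE(x̄₁ − x̄₂) = √(0.7692² + 0.9285²) = 1.2057 for independent samples with unequal variances.
With z* = 1.960, the margin is 1.960 × 1.2057 = 2.3632.
x̄₁ − x̄₂ = 25.1 − 19.0 = 6.1000; the interval is 6.1000 ± 2.3632 = (3.74, 8.46).

(3.74, 8.46)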